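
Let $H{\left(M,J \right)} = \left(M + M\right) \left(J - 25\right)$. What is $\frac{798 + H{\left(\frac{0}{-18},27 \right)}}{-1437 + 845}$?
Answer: $- \frac{399}{296} \approx -1.348$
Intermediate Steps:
$H{\left(M,J \right)} = 2 M \left(-25 + J\right)$
$\frac{798 + H{\left(\frac{0}{-18},27 \right)}}{-1437 + 845} = \frac{798 + 2 \frac{0}{-18} \left(-25 + 27\right)}{-1437 + 845} = \frac{798 + 2 \cdot 0 \left(- \frac{1}{18}\right) 2}{-592} = \left(798 + 2 \cdot 0 \cdot 2\right) \left(- \frac{1}{592}\right) = \left(798 + 0\right) \left(- \frac{1}{592}\right) = 798 \left(- \frac{1}{592}\right) = - \frac{399}{296}$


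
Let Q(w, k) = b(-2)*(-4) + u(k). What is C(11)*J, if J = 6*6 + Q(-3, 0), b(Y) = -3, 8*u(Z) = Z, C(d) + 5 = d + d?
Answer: 816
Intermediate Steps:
C(d) = -5 + 2*d (C(d) = -5 + (d + d) = -5 + 2*d)
u(Z) = Z/8
Q(w, k) = 12 + k/8 (Q(w, k) = -3*(-4) + k/8 = 12 + k/8)
J = 48 (J = 6*6 + (12 + (⅛)*0) = 36 + (12 + 0) = 36 + 12 = 48)
C(11)*J = (-5 + 2*11)*48 = (-5 + 22)*48 = 17*48 = 816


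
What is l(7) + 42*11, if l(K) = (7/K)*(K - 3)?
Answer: 466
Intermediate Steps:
l(K) = 7*(-3 + K)/K (l(K) = (7/K)*(-3 + K) = 7*(-3 + K)/K)
l(7) + 42*11 = (7 - 21/7) + 42*11 = (7 - 21*1/7) + 462 = (7 - 3) + 462 = 4 + 462 = 466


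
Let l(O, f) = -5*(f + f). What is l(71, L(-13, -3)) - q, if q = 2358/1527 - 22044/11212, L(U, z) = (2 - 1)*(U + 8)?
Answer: 71938291/1426727 ≈ 50.422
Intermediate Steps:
L(U, z) = 8 + U (L(U, z) = 1*(8 + U) = 8 + U)
l(O, f) = -10*f
q = -601941/1426727 (q = 2358*(1/1527) - 22044*1/11212 = 786/509 - 5511/2803 = -601941/1426727 ≈ -0.42190)
l(71, L(-13, -3)) - q = -10*(8 - 13) - 1*(-601941/1426727) = -10*(-5) + 601941/1426727 = 50 + 601941/1426727 = 71938291/1426727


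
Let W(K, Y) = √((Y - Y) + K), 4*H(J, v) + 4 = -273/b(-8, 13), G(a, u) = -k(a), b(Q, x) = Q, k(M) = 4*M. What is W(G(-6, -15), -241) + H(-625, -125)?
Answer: 241/32 + 2*√6 ≈ 12.430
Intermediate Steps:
G(a, u) = -4*a
H(J, v) = 241/32 (H(J, v) = -1 + (-273/(-8))/4 = -1 + (-273*(-⅛))/4 = -1 + (¼)*(273/8) = -1 + 273/32 = 241/32)
W(K, Y) = √K (W(K, Y) = √(0 + K) = √K)
W(G(-6, -15), -241) + H(-625, -125) = √(-4*(-6)) + 241/32 = √24 + 241/32 = 2*√6 + 241/32 = 241/32 + 2*√6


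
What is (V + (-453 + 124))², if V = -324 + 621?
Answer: 1024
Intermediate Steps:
V = 297
(V + (-453 + 124))² = (297 + (-453 + 124))² = (297 - 329)² = (-32)² = 1024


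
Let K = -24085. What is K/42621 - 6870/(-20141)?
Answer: -192289715/858429561 ≈ -0.22400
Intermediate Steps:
K/42621 - 6870/(-20141) = -24085/42621 - 6870/(-20141) = -24085*1/42621 - 6870*(-1/20141) = -24085/42621 + 6870/20141 = -192289715/858429561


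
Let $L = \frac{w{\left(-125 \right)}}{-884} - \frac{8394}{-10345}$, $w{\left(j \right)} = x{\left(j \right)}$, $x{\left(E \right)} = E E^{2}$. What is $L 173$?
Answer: $\frac{3496762226833}{9144980} \approx 3.8237 \cdot 10^{5}$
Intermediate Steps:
$x{\left(E \right)} = E^{3}$
$w{\left(j \right)} = j^{3}$
$L = \frac{20212498421}{9144980}$ ($L = \frac{\left(-125\right)^{3}}{-884} - \frac{8394}{-10345} = \left(-1953125\right) \left(- \frac{1}{884}\right) - - \frac{8394}{10345} = \frac{1953125}{884} + \frac{8394}{10345} = \frac{20212498421}{9144980} \approx 2210.2$)
$L 173 = \frac{20212498421}{9144980} \cdot 173 = \frac{3496762226833}{9144980}$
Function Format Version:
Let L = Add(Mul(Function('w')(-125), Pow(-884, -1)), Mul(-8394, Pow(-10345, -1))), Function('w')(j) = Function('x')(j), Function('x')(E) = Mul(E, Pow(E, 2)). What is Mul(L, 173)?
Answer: Rational(3496762226833, 9144980) ≈ 3.8237e+5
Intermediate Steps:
Function('x')(E) = Pow(E, 3)
Function('w')(j) = Pow(j, 3)
L = Rational(20212498421, 9144980) (L = Add(Mul(Pow(-125, 3), Pow(-884, -1)), Mul(-8394, Pow(-10345, -1))) = Add(Mul(-1953125, Rational(-1, 884)), Mul(-8394, Rational(-1, 10345))) = Add(Rational(1953125, 884), Rational(8394, 10345)) = Rational(20212498421, 9144980) ≈ 2210.2)
Mul(L, 173) = Mul(Rational(20212498421, 9144980), 173) = Rational(3496762226833, 9144980)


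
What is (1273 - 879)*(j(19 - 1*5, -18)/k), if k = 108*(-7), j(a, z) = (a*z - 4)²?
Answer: -6455296/189 ≈ -34155.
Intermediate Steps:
j(a, z) = (-4 + a*z)²
k = -756
(1273 - 879)*(j(19 - 1*5, -18)/k) = (1273 - 879)*((-4 + (19 - 1*5)*(-18))²/(-756)) = 394*((-4 + (19 - 5)*(-18))²*(-1/756)) = 394*((-4 + 14*(-18))²*(-1/756)) = 394*((-4 - 252)²*(-1/756)) = 394*((-256)²*(-1/756)) = 394*(65536*(-1/756)) = 394*(-16384/189) = -6455296/189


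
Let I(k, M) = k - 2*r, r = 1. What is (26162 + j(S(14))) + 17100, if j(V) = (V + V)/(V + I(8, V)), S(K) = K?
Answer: 216317/5 ≈ 43263.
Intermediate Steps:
I(k, M) = -2 + k (I(k, M) = k - 2*1 = k - 2 = -2 + k)
j(V) = 2*V/(6 + V) (j(V) = (V + V)/(V + (-2 + 8)) = (2*V)/(V + 6) = (2*V)/(6 + V) = 2*V/(6 + V))
(26162 + j(S(14))) + 17100 = (26162 + 2*14/(6 + 14)) + 17100 = (26162 + 2*14/20) + 17100 = (26162 + 2*14*(1/20)) + 17100 = (26162 + 7/5) + 17100 = 130817/5 + 17100 = 216317/5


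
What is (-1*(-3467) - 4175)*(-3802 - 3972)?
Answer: 5503992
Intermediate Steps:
(-1*(-3467) - 4175)*(-3802 - 3972) = (3467 - 4175)*(-7774) = -708*(-7774) = 5503992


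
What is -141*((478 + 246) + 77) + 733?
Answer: -112208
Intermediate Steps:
-141*((478 + 246) + 77) + 733 = -141*(724 + 77) + 733 = -141*801 + 733 = -112941 + 733 = -112208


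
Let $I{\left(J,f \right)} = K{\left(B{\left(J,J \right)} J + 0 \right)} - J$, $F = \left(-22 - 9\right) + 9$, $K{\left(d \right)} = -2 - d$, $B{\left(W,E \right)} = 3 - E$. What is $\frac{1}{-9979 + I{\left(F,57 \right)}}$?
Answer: $- \frac{1}{9409} \approx -0.00010628$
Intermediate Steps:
$F = -22$ ($F = -31 + 9 = -22$)
$I{\left(J,f \right)} = -2 - J - J \left(3 - J\right)$ ($I{\left(J,f \right)} = \left(-2 - \left(\left(3 - J\right) J + 0\right)\right) - J = \left(-2 - \left(J \left(3 - J\right) + 0\right)\right) - J = \left(-2 - J \left(3 - J\right)\right) - J = -2 - J - J \left(3 - J\right)$)
$\frac{1}{-9979 + I{\left(F,57 \right)}} = \frac{1}{-9979 - \left(-20 + 22 \left(-3 - 22\right)\right)} = \frac{1}{-9979 - -570} = \frac{1}{-9979 + \left(-2 + 22 + 550\right)} = \frac{1}{-9979 + 570} = \frac{1}{-9409} = - \frac{1}{9409}$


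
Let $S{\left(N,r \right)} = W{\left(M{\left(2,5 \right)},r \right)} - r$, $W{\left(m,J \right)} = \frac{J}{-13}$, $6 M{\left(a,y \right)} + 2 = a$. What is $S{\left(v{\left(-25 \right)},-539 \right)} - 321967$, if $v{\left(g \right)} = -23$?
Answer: $- \frac{4178025}{13} \approx -3.2139 \cdot 10^{5}$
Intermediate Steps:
$M{\left(a,y \right)} = - \frac{1}{3} + \frac{a}{6}$
$W{\left(m,J \right)} = - \frac{J}{13}$ ($W{\left(m,J \right)} = J \left(- \frac{1}{13}\right) = - \frac{J}{13}$)
$S{\left(N,r \right)} = - \frac{14 r}{13}$ ($S{\left(N,r \right)} = - \frac{r}{13} - r = - \frac{14 r}{13}$)
$S{\left(v{\left(-25 \right)},-539 \right)} - 321967 = \left(- \frac{14}{13}\right) \left(-539\right) - 321967 = \frac{7546}{13} - 321967 = - \frac{4178025}{13}$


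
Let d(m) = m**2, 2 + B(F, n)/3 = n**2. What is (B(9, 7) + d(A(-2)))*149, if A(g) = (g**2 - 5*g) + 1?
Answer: 54534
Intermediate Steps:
B(F, n) = -6 + 3*n**2
A(g) = 1 + g**2 - 5*g
(B(9, 7) + d(A(-2)))*149 = ((-6 + 3*7**2) + (1 + (-2)**2 - 5*(-2))**2)*149 = ((-6 + 3*49) + (1 + 4 + 10)**2)*149 = ((-6 + 147) + 15**2)*149 = (141 + 225)*149 = 366*149 = 54534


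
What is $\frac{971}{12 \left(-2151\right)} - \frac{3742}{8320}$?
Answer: $- \frac{13083403}{26844480} \approx -0.48738$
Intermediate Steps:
$\frac{971}{12 \left(-2151\right)} - \frac{3742}{8320} = \frac{971}{-25812} - \frac{1871}{4160} = 971 \left(- \frac{1}{25812}\right) - \frac{1871}{4160} = - \frac{971}{25812} - \frac{1871}{4160} = - \frac{13083403}{26844480}$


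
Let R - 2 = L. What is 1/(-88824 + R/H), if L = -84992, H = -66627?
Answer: -22209/1972663886 ≈ -1.1258e-5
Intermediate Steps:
R = -84990 (R = 2 - 84992 = -84990)
1/(-88824 + R/H) = 1/(-88824 - 84990/(-66627)) = 1/(-88824 - 84990*(-1/66627)) = 1/(-88824 + 28330/22209) = 1/(-1972663886/22209) = -22209/1972663886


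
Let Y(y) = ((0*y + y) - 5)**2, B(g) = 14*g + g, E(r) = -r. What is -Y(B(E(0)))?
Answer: -25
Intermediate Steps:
B(g) = 15*g
Y(y) = (-5 + y)**2 (Y(y) = ((0 + y) - 5)**2 = (y - 5)**2 = (-5 + y)**2)
-Y(B(E(0))) = -(-5 + 15*(-1*0))**2 = -(-5 + 15*0)**2 = -(-5 + 0)**2 = -1*(-5)**2 = -1*25 = -25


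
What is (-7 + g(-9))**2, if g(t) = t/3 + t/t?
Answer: 81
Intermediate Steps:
g(t) = 1 + t/3 (g(t) = t*(1/3) + 1 = t/3 + 1 = 1 + t/3)
(-7 + g(-9))**2 = (-7 + (1 + (1/3)*(-9)))**2 = (-7 + (1 - 3))**2 = (-7 - 2)**2 = (-9)**2 = 81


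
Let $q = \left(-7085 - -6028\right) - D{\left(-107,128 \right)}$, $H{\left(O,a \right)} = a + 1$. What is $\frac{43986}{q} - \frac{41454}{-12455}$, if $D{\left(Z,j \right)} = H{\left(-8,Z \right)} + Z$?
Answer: $- \frac{5455941}{111830} \approx -48.788$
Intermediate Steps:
$H{\left(O,a \right)} = 1 + a$
$D{\left(Z,j \right)} = 1 + 2 Z$ ($D{\left(Z,j \right)} = \left(1 + Z\right) + Z = 1 + 2 Z$)
$q = -844$ ($q = \left(-7085 - -6028\right) - \left(1 + 2 \left(-107\right)\right) = \left(-7085 + 6028\right) - \left(1 - 214\right) = -1057 - -213 = -1057 + 213 = -844$)
$\frac{43986}{q} - \frac{41454}{-12455} = \frac{43986}{-844} - \frac{41454}{-12455} = 43986 \left(- \frac{1}{844}\right) - - \frac{882}{265} = - \frac{21993}{422} + \frac{882}{265} = - \frac{5455941}{111830}$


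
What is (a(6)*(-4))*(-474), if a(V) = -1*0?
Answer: 0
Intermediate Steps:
a(V) = 0
(a(6)*(-4))*(-474) = (0*(-4))*(-474) = 0*(-474) = 0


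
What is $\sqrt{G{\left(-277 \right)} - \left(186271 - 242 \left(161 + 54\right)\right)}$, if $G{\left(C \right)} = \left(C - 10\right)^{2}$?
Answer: $4 i \sqrt{3242} \approx 227.75 i$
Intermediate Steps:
$G{\left(C \right)} = \left(-10 + C\right)^{2}$
$\sqrt{G{\left(-277 \right)} - \left(186271 - 242 \left(161 + 54\right)\right)} = \sqrt{\left(-10 - 277\right)^{2} - \left(186271 - 242 \left(161 + 54\right)\right)} = \sqrt{\left(-287\right)^{2} + \left(242 \cdot 215 - 186271\right)} = \sqrt{82369 + \left(52030 - 186271\right)} = \sqrt{82369 - 134241} = \sqrt{-51872} = 4 i \sqrt{3242}$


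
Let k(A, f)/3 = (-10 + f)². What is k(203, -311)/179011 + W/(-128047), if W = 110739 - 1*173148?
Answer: 474338040/214222631 ≈ 2.2142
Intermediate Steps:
k(A, f) = 3*(-10 + f)²
W = -62409 (W = 110739 - 173148 = -62409)
k(203, -311)/179011 + W/(-128047) = (3*(-10 - 311)²)/179011 - 62409/(-128047) = (3*(-321)²)*(1/179011) - 62409*(-1/128047) = (3*103041)*(1/179011) + 62409/128047 = 309123*(1/179011) + 62409/128047 = 2889/1673 + 62409/128047 = 474338040/214222631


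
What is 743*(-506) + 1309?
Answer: -374649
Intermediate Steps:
743*(-506) + 1309 = -375958 + 1309 = -374649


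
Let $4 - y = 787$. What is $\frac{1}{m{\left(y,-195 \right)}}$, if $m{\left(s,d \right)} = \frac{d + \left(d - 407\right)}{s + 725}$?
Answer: $\frac{58}{797} \approx 0.072773$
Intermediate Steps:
$y = -783$ ($y = 4 - 787 = -783$)
$m{\left(s,d \right)} = \frac{-407 + 2 d}{725 + s}$ ($m{\left(s,d \right)} = \frac{d + \left(d - 407\right)}{725 + s} = \frac{d + \left(-407 + d\right)}{725 + s} = \frac{-407 + 2 d}{725 + s}$)
$\frac{1}{m{\left(y,-195 \right)}} = \frac{1}{\frac{1}{725 - 783} \left(-407 + 2 \left(-195\right)\right)} = \frac{1}{\frac{1}{-58} \left(-407 - 390\right)} = \frac{1}{\left(- \frac{1}{58}\right) \left(-797\right)} = \frac{1}{\frac{797}{58}} = \frac{58}{797}$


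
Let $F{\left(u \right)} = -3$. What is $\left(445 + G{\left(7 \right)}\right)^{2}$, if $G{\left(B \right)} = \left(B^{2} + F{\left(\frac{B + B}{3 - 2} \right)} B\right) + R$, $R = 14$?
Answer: $237169$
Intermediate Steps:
$G{\left(B \right)} = 14 + B^{2} - 3 B$ ($G{\left(B \right)} = \left(B^{2} - 3 B\right) + 14 = 14 + B^{2} - 3 B$)
$\left(445 + G{\left(7 \right)}\right)^{2} = \left(445 + \left(14 + 7^{2} - 21\right)\right)^{2} = \left(445 + \left(14 + 49 - 21\right)\right)^{2} = \left(445 + 42\right)^{2} = 487^{2} = 237169$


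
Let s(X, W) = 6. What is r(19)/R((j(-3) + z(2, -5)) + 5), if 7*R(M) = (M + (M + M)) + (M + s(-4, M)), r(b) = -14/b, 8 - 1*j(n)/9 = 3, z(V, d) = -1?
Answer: -49/1919 ≈ -0.025534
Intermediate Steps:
j(n) = 45 (j(n) = 72 - 9*3 = 72 - 27 = 45)
R(M) = 6/7 + 4*M/7 (R(M) = ((M + (M + M)) + (M + 6))/7 = ((M + 2*M) + (6 + M))/7 = (3*M + (6 + M))/7 = (6 + 4*M)/7 = 6/7 + 4*M/7)
r(19)/R((j(-3) + z(2, -5)) + 5) = (-14/19)/(6/7 + 4*((45 - 1) + 5)/7) = (-14*1/19)/(6/7 + 4*(44 + 5)/7) = -14/(19*(6/7 + (4/7)*49)) = -14/(19*(6/7 + 28)) = -14/(19*202/7) = -14/19*7/202 = -49/1919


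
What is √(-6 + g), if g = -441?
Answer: I*√447 ≈ 21.142*I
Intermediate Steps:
√(-6 + g) = √(-6 - 441) = √(-447) = I*√447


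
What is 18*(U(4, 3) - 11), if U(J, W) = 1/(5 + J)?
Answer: -196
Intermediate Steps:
18*(U(4, 3) - 11) = 18*(1/(5 + 4) - 11) = 18*(1/9 - 11) = 18*(-98/9) = -196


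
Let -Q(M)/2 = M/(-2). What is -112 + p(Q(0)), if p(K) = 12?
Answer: -100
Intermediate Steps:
Q(M) = M (Q(M) = -2*M/(-2) = -2*M*(-1)/2 = -(-1)*M = M)
-112 + p(Q(0)) = -112 + 12 = -100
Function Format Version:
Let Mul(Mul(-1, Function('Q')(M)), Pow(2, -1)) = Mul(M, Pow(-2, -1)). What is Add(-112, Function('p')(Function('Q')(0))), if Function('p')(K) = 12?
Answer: -100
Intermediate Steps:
Function('Q')(M) = M (Function('Q')(M) = Mul(-2, Mul(M, Pow(-2, -1))) = Mul(-2, Mul(M, Rational(-1, 2))) = Mul(-2, Mul(Rational(-1, 2), M)) = M)
Add(-112, Function('p')(Function('Q')(0))) = Add(-112, 12) = -100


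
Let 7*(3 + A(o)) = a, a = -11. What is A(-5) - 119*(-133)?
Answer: 110757/7 ≈ 15822.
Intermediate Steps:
A(o) = -32/7 (A(o) = -3 + (⅐)*(-11) = -3 - 11/7 = -32/7)
A(-5) - 119*(-133) = -32/7 - 119*(-133) = -32/7 + 15827 = 110757/7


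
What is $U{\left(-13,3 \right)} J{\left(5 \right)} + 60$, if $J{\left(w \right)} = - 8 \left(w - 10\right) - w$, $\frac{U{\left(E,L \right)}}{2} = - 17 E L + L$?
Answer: $46680$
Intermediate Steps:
$U{\left(E,L \right)} = 2 L - 34 E L$ ($U{\left(E,L \right)} = 2 \left(- 17 E L + L\right) = 2 \left(L - 17 E L\right) = 2 L - 34 E L$)
$J{\left(w \right)} = 80 - 9 w$ ($J{\left(w \right)} = - 8 \left(-10 + w\right) - w = \left(80 - 8 w\right) - w = 80 - 9 w$)
$U{\left(-13,3 \right)} J{\left(5 \right)} + 60 = 2 \cdot 3 \left(1 - -221\right) \left(80 - 45\right) + 60 = 2 \cdot 3 \left(1 + 221\right) \left(80 - 45\right) + 60 = 2 \cdot 3 \cdot 222 \cdot 35 + 60 = 1332 \cdot 35 + 60 = 46620 + 60 = 46680$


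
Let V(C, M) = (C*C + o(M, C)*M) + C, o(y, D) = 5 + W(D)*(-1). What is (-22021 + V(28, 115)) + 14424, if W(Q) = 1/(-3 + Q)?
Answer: -31073/5 ≈ -6214.6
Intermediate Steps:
o(y, D) = 5 - 1/(-3 + D)
V(C, M) = C + C² + M*(-16 + 5*C)/(-3 + C) (V(C, M) = (C*C + ((-16 + 5*C)/(-3 + C))*M) + C = (C² + M*(-16 + 5*C)/(-3 + C)) + C = C + C² + M*(-16 + 5*C)/(-3 + C))
(-22021 + V(28, 115)) + 14424 = (-22021 + (115*(-16 + 5*28) + 28*(1 + 28)*(-3 + 28))/(-3 + 28)) + 14424 = (-22021 + (115*(-16 + 140) + 28*29*25)/25) + 14424 = (-22021 + (115*124 + 20300)/25) + 14424 = (-22021 + (14260 + 20300)/25) + 14424 = (-22021 + (1/25)*34560) + 14424 = (-22021 + 6912/5) + 14424 = -103193/5 + 14424 = -31073/5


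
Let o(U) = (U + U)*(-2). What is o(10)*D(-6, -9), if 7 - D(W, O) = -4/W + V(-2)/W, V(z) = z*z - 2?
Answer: -800/3 ≈ -266.67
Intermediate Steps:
V(z) = -2 + z² (V(z) = z² - 2 = -2 + z²)
o(U) = -4*U (o(U) = (2*U)*(-2) = -4*U)
D(W, O) = 7 + 2/W (D(W, O) = 7 - (-4/W + (-2 + (-2)²)/W) = 7 - (-4/W + (-2 + 4)/W) = 7 - (-4/W + 2/W) = 7 - (-2)/W = 7 + 2/W)
o(10)*D(-6, -9) = (-4*10)*(7 + 2/(-6)) = -40*(7 + 2*(-⅙)) = -40*(7 - ⅓) = -40*20/3 = -800/3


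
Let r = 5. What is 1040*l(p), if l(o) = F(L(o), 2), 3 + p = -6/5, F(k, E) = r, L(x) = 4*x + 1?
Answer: 5200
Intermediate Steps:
L(x) = 1 + 4*x
F(k, E) = 5
p = -21/5 (p = -3 - 6/5 = -21/5 ≈ -4.2000)
l(o) = 5
1040*l(p) = 1040*5 = 5200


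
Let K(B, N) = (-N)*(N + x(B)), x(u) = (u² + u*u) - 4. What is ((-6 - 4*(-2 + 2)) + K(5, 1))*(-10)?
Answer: 530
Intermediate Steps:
x(u) = -4 + 2*u² (x(u) = (u² + u²) - 4 = 2*u² - 4 = -4 + 2*u²)
K(B, N) = -N*(-4 + N + 2*B²) (K(B, N) = (-N)*(N + (-4 + 2*B²)) = (-N)*(-4 + N + 2*B²) = -N*(-4 + N + 2*B²))
((-6 - 4*(-2 + 2)) + K(5, 1))*(-10) = ((-6 - 4*(-2 + 2)) + 1*(4 - 1*1 - 2*5²))*(-10) = ((-6 - 4*0) + 1*(4 - 1 - 2*25))*(-10) = ((-6 + 0) + 1*(4 - 1 - 50))*(-10) = (-6 + 1*(-47))*(-10) = (-6 - 47)*(-10) = -53*(-10) = 530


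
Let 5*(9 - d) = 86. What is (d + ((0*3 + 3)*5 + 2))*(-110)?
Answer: -968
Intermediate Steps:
d = -41/5 (d = 9 - ⅕*86 = 9 - 86/5 = -41/5 ≈ -8.2000)
(d + ((0*3 + 3)*5 + 2))*(-110) = (-41/5 + ((0*3 + 3)*5 + 2))*(-110) = (-41/5 + ((0 + 3)*5 + 2))*(-110) = (-41/5 + (3*5 + 2))*(-110) = (-41/5 + (15 + 2))*(-110) = (-41/5 + 17)*(-110) = (44/5)*(-110) = -968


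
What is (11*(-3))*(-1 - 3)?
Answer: 132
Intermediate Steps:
(11*(-3))*(-1 - 3) = -33*(-4) = 132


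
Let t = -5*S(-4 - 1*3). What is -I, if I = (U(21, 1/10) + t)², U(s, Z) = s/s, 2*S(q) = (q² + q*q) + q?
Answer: -205209/4 ≈ -51302.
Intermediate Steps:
S(q) = q² + q/2 (S(q) = ((q² + q*q) + q)/2 = ((q² + q²) + q)/2 = (2*q² + q)/2 = (q + 2*q²)/2 = q² + q/2)
U(s, Z) = 1
t = -455/2 (t = -5*(-4 - 1*3)*(½ + (-4 - 1*3)) = -5*(-4 - 3)*(½ + (-4 - 3)) = -(-35)*(½ - 7) = -(-35)*(-13)/2 = -5*91/2 = -455/2 ≈ -227.50)
I = 205209/4 (I = (1 - 455/2)² = (-453/2)² = 205209/4 ≈ 51302.)
-I = -1*205209/4 = -205209/4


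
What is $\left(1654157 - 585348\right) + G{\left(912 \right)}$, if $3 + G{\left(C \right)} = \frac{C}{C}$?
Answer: $1068807$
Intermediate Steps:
$G{\left(C \right)} = -2$ ($G{\left(C \right)} = -3 + \frac{C}{C} = -3 + 1 = -2$)
$\left(1654157 - 585348\right) + G{\left(912 \right)} = \left(1654157 - 585348\right) - 2 = 1068809 - 2 = 1068807$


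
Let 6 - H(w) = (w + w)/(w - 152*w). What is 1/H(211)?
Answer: 151/908 ≈ 0.16630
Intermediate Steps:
H(w) = 908/151 (H(w) = 6 - (w + w)/(w - 152*w) = 6 - 2*w/((-151*w)) = 6 - 2*w*(-1/(151*w)) = 6 - 1*(-2/151) = 6 + 2/151 = 908/151)
1/H(211) = 1/(908/151) = 151/908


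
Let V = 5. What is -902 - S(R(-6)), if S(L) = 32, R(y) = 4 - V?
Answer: -934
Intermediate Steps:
R(y) = -1 (R(y) = 4 - 1*5 = 4 - 5 = -1)
-902 - S(R(-6)) = -902 - 1*32 = -902 - 32 = -934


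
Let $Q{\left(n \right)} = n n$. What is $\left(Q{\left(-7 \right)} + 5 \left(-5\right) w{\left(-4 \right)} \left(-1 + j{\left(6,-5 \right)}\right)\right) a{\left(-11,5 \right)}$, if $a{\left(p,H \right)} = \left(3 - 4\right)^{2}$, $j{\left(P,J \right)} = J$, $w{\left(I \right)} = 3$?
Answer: $499$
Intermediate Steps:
$a{\left(p,H \right)} = 1$ ($a{\left(p,H \right)} = \left(-1\right)^{2} = 1$)
$Q{\left(n \right)} = n^{2}$
$\left(Q{\left(-7 \right)} + 5 \left(-5\right) w{\left(-4 \right)} \left(-1 + j{\left(6,-5 \right)}\right)\right) a{\left(-11,5 \right)} = \left(\left(-7\right)^{2} + 5 \left(-5\right) 3 \left(-1 - 5\right)\right) 1 = \left(49 - 25 \cdot 3 \left(-6\right)\right) 1 = \left(49 - -450\right) 1 = \left(49 + 450\right) 1 = 499 \cdot 1 = 499$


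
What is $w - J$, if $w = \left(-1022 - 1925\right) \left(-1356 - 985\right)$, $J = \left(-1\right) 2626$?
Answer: $6901553$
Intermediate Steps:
$J = -2626$
$w = 6898927$ ($w = \left(-2947\right) \left(-2341\right) = 6898927$)
$w - J = 6898927 - -2626 = 6898927 + 2626 = 6901553$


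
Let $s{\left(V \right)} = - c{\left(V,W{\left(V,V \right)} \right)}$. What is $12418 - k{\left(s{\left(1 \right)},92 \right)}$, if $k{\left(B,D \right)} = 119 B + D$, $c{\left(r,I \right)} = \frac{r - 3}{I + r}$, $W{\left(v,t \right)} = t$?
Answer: $12207$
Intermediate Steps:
$c{\left(r,I \right)} = \frac{-3 + r}{I + r}$
$s{\left(V \right)} = - \frac{-3 + V}{2 V}$ ($s{\left(V \right)} = - \frac{-3 + V}{V + V} = - \frac{-3 + V}{2 V}$)
$k{\left(B,D \right)} = D + 119 B$
$12418 - k{\left(s{\left(1 \right)},92 \right)} = 12418 - \left(92 + 119 \frac{3 - 1}{2 \cdot 1}\right) = 12418 - \left(92 + 119 \cdot \frac{1}{2} \cdot 1 \left(3 - 1\right)\right) = 12418 - \left(92 + 119 \cdot \frac{1}{2} \cdot 1 \cdot 2\right) = 12418 - \left(92 + 119 \cdot 1\right) = 12418 - \left(92 + 119\right) = 12418 - 211 = 12207$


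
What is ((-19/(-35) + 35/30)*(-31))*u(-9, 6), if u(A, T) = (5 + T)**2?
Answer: -1346609/210 ≈ -6412.4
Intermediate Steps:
((-19/(-35) + 35/30)*(-31))*u(-9, 6) = ((-19/(-35) + 35/30)*(-31))*(5 + 6)**2 = ((-19*(-1/35) + 35*(1/30))*(-31))*11**2 = ((19/35 + 7/6)*(-31))*121 = ((359/210)*(-31))*121 = -11129/210*121 = -1346609/210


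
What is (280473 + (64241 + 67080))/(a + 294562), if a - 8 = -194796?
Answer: 205897/49887 ≈ 4.1273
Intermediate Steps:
a = -194788 (a = 8 - 194796 = -194788)
(280473 + (64241 + 67080))/(a + 294562) = (280473 + (64241 + 67080))/(-194788 + 294562) = (280473 + 131321)/99774 = 411794*(1/99774) = 205897/49887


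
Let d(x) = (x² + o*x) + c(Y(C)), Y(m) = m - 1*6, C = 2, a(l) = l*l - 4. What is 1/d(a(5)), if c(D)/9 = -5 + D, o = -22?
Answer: -1/102 ≈ -0.0098039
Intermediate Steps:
a(l) = -4 + l² (a(l) = l² - 4 = -4 + l²)
Y(m) = -6 + m (Y(m) = m - 6 = -6 + m)
c(D) = -45 + 9*D (c(D) = 9*(-5 + D) = -45 + 9*D)
d(x) = -81 + x² - 22*x (d(x) = (x² - 22*x) + (-45 + 9*(-6 + 2)) = (x² - 22*x) + (-45 + 9*(-4)) = (x² - 22*x) + (-45 - 36) = (x² - 22*x) - 81 = -81 + x² - 22*x)
1/d(a(5)) = 1/(-81 + (-4 + 5²)² - 22*(-4 + 5²)) = 1/(-81 + (-4 + 25)² - 22*(-4 + 25)) = 1/(-81 + 21² - 22*21) = 1/(-81 + 441 - 462) = 1/(-102) = -1/102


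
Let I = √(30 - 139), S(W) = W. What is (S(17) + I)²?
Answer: (17 + I*√109)² ≈ 180.0 + 354.97*I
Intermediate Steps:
I = I*√109 (I = √(-109) = I*√109 ≈ 10.44*I)
(S(17) + I)² = (17 + I*√109)²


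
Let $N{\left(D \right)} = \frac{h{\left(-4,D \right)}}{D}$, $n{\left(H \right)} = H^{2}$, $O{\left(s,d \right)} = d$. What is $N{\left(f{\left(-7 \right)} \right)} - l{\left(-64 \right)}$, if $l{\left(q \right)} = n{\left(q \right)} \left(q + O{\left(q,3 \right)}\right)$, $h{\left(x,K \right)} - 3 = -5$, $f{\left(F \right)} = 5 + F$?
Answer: $249857$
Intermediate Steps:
$h{\left(x,K \right)} = -2$ ($h{\left(x,K \right)} = 3 - 5 = -2$)
$N{\left(D \right)} = - \frac{2}{D}$
$l{\left(q \right)} = q^{2} \left(3 + q\right)$ ($l{\left(q \right)} = q^{2} \left(q + 3\right) = q^{2} \left(3 + q\right)$)
$N{\left(f{\left(-7 \right)} \right)} - l{\left(-64 \right)} = - \frac{2}{5 - 7} - \left(-64\right)^{2} \left(3 - 64\right) = - \frac{2}{-2} - 4096 \left(-61\right) = \left(-2\right) \left(- \frac{1}{2}\right) - -249856 = 1 + 249856 = 249857$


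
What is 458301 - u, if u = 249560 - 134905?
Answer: 343646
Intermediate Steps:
u = 114655
458301 - u = 458301 - 1*114655 = 458301 - 114655 = 343646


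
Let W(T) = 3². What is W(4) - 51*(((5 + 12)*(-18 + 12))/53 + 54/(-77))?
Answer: 583245/4081 ≈ 142.92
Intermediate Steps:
W(T) = 9
W(4) - 51*(((5 + 12)*(-18 + 12))/53 + 54/(-77)) = 9 - 51*(((5 + 12)*(-18 + 12))/53 + 54/(-77)) = 9 - 51*((17*(-6))*(1/53) + 54*(-1/77)) = 9 - 51*(-102*1/53 - 54/77) = 9 - 51*(-102/53 - 54/77) = 9 - 51*(-10716/4081) = 9 + 546516/4081 = 583245/4081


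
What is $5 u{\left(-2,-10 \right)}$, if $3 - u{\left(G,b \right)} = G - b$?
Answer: $-25$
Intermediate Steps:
$u{\left(G,b \right)} = 3 + b - G$ ($u{\left(G,b \right)} = 3 - \left(G - b\right) = 3 + b - G$)
$5 u{\left(-2,-10 \right)} = 5 \left(3 - 10 - -2\right) = 5 \left(3 - 10 + 2\right) = 5 \left(-5\right) = -25$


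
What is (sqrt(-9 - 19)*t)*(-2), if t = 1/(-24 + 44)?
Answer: -I*sqrt(7)/5 ≈ -0.52915*I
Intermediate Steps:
t = 1/20 ≈ 0.050000
(sqrt(-9 - 19)*t)*(-2) = (sqrt(-9 - 19)*(1/20))*(-2) = (sqrt(-28)*(1/20))*(-2) = ((2*I*sqrt(7))*(1/20))*(-2) = (I*sqrt(7)/10)*(-2) = -I*sqrt(7)/5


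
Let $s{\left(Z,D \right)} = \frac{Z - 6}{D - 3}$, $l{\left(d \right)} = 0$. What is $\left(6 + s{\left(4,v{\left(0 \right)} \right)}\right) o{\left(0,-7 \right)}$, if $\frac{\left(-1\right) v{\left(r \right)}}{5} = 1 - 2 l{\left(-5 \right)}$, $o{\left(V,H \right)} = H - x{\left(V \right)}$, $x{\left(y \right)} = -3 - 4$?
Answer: $0$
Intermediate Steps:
$x{\left(y \right)} = -7$ ($x{\left(y \right)} = -3 - 4 = -7$)
$o{\left(V,H \right)} = 7 + H$ ($o{\left(V,H \right)} = H - -7 = H + 7 = 7 + H$)
$v{\left(r \right)} = -5$ ($v{\left(r \right)} = - 5 \left(1 - 0\right) = - 5 \left(1 + 0\right) = \left(-5\right) 1 = -5$)
$s{\left(Z,D \right)} = \frac{-6 + Z}{-3 + D}$
$\left(6 + s{\left(4,v{\left(0 \right)} \right)}\right) o{\left(0,-7 \right)} = \left(6 + \frac{-6 + 4}{-3 - 5}\right) \left(7 - 7\right) = \left(6 + \frac{1}{-8} \left(-2\right)\right) 0 = \left(6 - - \frac{1}{4}\right) 0 = \left(6 + \frac{1}{4}\right) 0 = \frac{25}{4} \cdot 0 = 0$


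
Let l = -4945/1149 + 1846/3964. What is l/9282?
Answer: -8740463/21138065676 ≈ -0.00041349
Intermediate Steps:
l = -8740463/2277318 (l = -4945*1/1149 + 1846*(1/3964) = -4945/1149 + 923/1982 = -8740463/2277318 ≈ -3.8381)
l/9282 = -8740463/2277318/9282 = -8740463/2277318*1/9282 = -8740463/21138065676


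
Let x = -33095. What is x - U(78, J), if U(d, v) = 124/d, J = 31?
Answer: -1290767/39 ≈ -33097.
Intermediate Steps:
x - U(78, J) = -33095 - 124/78 = -33095 - 1*62/39 = -33095 - 62/39 = -1290767/39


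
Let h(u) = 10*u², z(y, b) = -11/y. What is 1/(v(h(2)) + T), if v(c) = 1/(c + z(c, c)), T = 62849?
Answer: 1589/99867101 ≈ 1.5911e-5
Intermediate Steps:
v(c) = 1/(c - 11/c)
1/(v(h(2)) + T) = 1/((10*2²)/(-11 + (10*2²)²) + 62849) = 1/((10*4)/(-11 + (10*4)²) + 62849) = 1/(40/(-11 + 40²) + 62849) = 1/(40/(-11 + 1600) + 62849) = 1/(40/1589 + 62849) = 1/(99867101/1589) = 1589/99867101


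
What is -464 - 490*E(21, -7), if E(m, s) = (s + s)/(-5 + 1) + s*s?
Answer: -26189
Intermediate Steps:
E(m, s) = s² - s/2 (E(m, s) = (2*s)/(-4) + s² = (2*s)*(-¼) + s² = -s/2 + s² = s² - s/2)
-464 - 490*E(21, -7) = -464 - (-3430)*(-½ - 7) = -464 - (-3430)*(-15)/2 = -464 - 490*105/2 = -464 - 25725 = -26189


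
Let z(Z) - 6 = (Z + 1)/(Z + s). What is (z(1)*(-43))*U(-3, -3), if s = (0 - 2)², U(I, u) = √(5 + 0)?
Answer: -1376*√5/5 ≈ -615.37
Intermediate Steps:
U(I, u) = √5
s = 4 (s = (-2)² = 4)
z(Z) = 6 + (1 + Z)/(4 + Z) (z(Z) = 6 + (Z + 1)/(Z + 4) = 6 + (1 + Z)/(4 + Z))
(z(1)*(-43))*U(-3, -3) = (((25 + 7*1)/(4 + 1))*(-43))*√5 = (((25 + 7)/5)*(-43))*√5 = (((⅕)*32)*(-43))*√5 = ((32/5)*(-43))*√5 = -1376*√5/5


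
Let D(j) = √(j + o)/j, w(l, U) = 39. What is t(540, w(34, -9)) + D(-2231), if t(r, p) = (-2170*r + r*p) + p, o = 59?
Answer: -1150701 - 2*I*√543/2231 ≈ -1.1507e+6 - 0.02089*I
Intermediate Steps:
t(r, p) = p - 2170*r + p*r (t(r, p) = (-2170*r + p*r) + p = p - 2170*r + p*r)
D(j) = √(59 + j)/j (D(j) = √(j + 59)/j = √(59 + j)/j)
t(540, w(34, -9)) + D(-2231) = (39 - 2170*540 + 39*540) + √(59 - 2231)/(-2231) = (39 - 1171800 + 21060) - 2*I*√543/2231 = -1150701 - 2*I*√543/2231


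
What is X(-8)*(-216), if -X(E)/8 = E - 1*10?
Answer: -31104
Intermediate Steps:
X(E) = 80 - 8*E (X(E) = -8*(E - 1*10) = -8*(E - 10) = -8*(-10 + E) = 80 - 8*E)
X(-8)*(-216) = (80 - 8*(-8))*(-216) = (80 + 64)*(-216) = 144*(-216) = -31104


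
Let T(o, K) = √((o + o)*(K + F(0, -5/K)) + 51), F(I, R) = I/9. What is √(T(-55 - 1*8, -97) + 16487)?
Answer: √(16487 + √12273) ≈ 128.83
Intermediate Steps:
F(I, R) = I/9 (F(I, R) = I*(⅑) = I/9)
T(o, K) = √(51 + 2*K*o) (T(o, K) = √((o + o)*(K + (⅑)*0) + 51) = √((2*o)*(K + 0) + 51) = √((2*o)*K + 51) = √(2*K*o + 51) = √(51 + 2*K*o))
√(T(-55 - 1*8, -97) + 16487) = √(√(51 + 2*(-97)*(-55 - 1*8)) + 16487) = √(√(51 + 2*(-97)*(-55 - 8)) + 16487) = √(√(51 + 2*(-97)*(-63)) + 16487) = √(√(51 + 12222) + 16487) = √(√12273 + 16487) = √(16487 + √12273)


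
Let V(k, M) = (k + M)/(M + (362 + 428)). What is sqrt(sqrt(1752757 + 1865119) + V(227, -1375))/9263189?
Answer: sqrt(74620 + 76050*sqrt(904469))/1806321855 ≈ 4.7106e-6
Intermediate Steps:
V(k, M) = (M + k)/(790 + M) (V(k, M) = (M + k)/(M + 790) = (M + k)/(790 + M))
sqrt(sqrt(1752757 + 1865119) + V(227, -1375))/9263189 = sqrt(sqrt(1752757 + 1865119) + (-1375 + 227)/(790 - 1375))/9263189 = sqrt(sqrt(3617876) - 1148/(-585))*(1/9263189) = sqrt(2*sqrt(904469) - 1/585*(-1148))*(1/9263189) = sqrt(2*sqrt(904469) + 1148/585)*(1/9263189) = sqrt(1148/585 + 2*sqrt(904469))*(1/9263189) = sqrt(1148/585 + 2*sqrt(904469))/9263189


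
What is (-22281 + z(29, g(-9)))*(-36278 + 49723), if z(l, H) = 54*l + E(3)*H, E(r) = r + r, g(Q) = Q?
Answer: -279239205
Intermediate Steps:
E(r) = 2*r
z(l, H) = 6*H + 54*l (z(l, H) = 54*l + (2*3)*H = 54*l + 6*H = 6*H + 54*l)
(-22281 + z(29, g(-9)))*(-36278 + 49723) = (-22281 + (6*(-9) + 54*29))*(-36278 + 49723) = (-22281 + (-54 + 1566))*13445 = (-22281 + 1512)*13445 = -20769*13445 = -279239205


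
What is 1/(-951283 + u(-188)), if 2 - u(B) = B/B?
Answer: -1/951282 ≈ -1.0512e-6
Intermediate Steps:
u(B) = 1 (u(B) = 2 - B/B = 2 - 1*1 = 2 - 1 = 1)
1/(-951283 + u(-188)) = 1/(-951283 + 1) = 1/(-951282) = -1/951282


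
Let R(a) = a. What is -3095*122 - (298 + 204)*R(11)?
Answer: -383112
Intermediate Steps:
-3095*122 - (298 + 204)*R(11) = -3095*122 - (298 + 204)*11 = -377590 - 502*11 = -377590 - 1*5522 = -377590 - 5522 = -383112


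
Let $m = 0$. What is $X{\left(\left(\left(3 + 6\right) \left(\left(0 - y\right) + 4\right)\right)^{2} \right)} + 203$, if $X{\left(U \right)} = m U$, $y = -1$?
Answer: $203$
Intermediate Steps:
$X{\left(U \right)} = 0$ ($X{\left(U \right)} = 0 U = 0$)
$X{\left(\left(\left(3 + 6\right) \left(\left(0 - y\right) + 4\right)\right)^{2} \right)} + 203 = 0 + 203 = 203$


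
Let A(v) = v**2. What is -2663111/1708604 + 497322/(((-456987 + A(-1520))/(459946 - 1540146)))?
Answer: -917879348283285443/3166748865452 ≈ -2.8985e+5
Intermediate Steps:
-2663111/1708604 + 497322/(((-456987 + A(-1520))/(459946 - 1540146))) = -2663111/1708604 + 497322/(((-456987 + (-1520)**2)/(459946 - 1540146))) = -2663111*1/1708604 + 497322/(((-456987 + 2310400)/(-1080200))) = -2663111/1708604 + 497322/((1853413*(-1/1080200))) = -2663111/1708604 + 497322/(-1853413/1080200) = -2663111/1708604 + 497322*(-1080200/1853413) = -2663111/1708604 - 537207224400/1853413 = -917879348283285443/3166748865452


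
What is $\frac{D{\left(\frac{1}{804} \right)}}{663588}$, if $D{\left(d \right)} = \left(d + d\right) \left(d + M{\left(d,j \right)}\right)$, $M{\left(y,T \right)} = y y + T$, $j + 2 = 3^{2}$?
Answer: $\frac{4525717}{172439468044416} \approx 2.6245 \cdot 10^{-8}$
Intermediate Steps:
$j = 7$ ($j = -2 + 3^{2} = -2 + 9 = 7$)
$M{\left(y,T \right)} = T + y^{2}$ ($M{\left(y,T \right)} = y^{2} + T = T + y^{2}$)
$D{\left(d \right)} = 2 d \left(7 + d + d^{2}\right)$ ($D{\left(d \right)} = \left(d + d\right) \left(d + \left(7 + d^{2}\right)\right) = 2 d \left(7 + d + d^{2}\right)$)
$\frac{D{\left(\frac{1}{804} \right)}}{663588} = \frac{2 \cdot \frac{1}{804} \left(7 + \frac{1}{804} + \left(\frac{1}{804}\right)^{2}\right)}{663588} = 2 \cdot \frac{1}{804} \left(7 + \frac{1}{804} + \left(\frac{1}{804}\right)^{2}\right) \frac{1}{663588} = 2 \cdot \frac{1}{804} \left(7 + \frac{1}{804} + \frac{1}{646416}\right) \frac{1}{663588} = 2 \cdot \frac{1}{804} \cdot \frac{4525717}{646416} \cdot \frac{1}{663588} = \frac{4525717}{259859232} \cdot \frac{1}{663588} = \frac{4525717}{172439468044416}$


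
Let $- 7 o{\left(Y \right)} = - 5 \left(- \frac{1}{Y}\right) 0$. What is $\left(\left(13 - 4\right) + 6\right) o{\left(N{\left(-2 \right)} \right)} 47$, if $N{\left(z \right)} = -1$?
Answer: $0$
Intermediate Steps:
$o{\left(Y \right)} = 0$ ($o{\left(Y \right)} = - \frac{- 5 \left(- \frac{1}{Y}\right) 0}{7} = - \frac{\frac{5}{Y} 0}{7} = \left(- \frac{1}{7}\right) 0 = 0$)
$\left(\left(13 - 4\right) + 6\right) o{\left(N{\left(-2 \right)} \right)} 47 = \left(\left(13 - 4\right) + 6\right) 0 \cdot 47 = \left(9 + 6\right) 0 \cdot 47 = 15 \cdot 0 \cdot 47 = 0 \cdot 47 = 0$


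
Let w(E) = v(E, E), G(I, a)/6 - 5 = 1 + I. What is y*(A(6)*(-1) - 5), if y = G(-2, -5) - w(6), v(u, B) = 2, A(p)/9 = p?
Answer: -1298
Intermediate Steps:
A(p) = 9*p
G(I, a) = 36 + 6*I (G(I, a) = 30 + 6*(1 + I) = 30 + (6 + 6*I) = 36 + 6*I)
w(E) = 2
y = 22 (y = (36 + 6*(-2)) - 1*2 = (36 - 12) - 2 = 24 - 2 = 22)
y*(A(6)*(-1) - 5) = 22*((9*6)*(-1) - 5) = 22*(54*(-1) - 5) = 22*(-54 - 5) = 22*(-59) = -1298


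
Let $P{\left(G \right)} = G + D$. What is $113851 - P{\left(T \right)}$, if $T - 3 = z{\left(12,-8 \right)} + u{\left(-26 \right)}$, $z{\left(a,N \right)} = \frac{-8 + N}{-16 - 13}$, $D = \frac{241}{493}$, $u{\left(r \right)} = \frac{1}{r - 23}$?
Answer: $\frac{2750201492}{24157} \approx 1.1385 \cdot 10^{5}$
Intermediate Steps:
$u{\left(r \right)} = \frac{1}{-23 + r}$
$D = \frac{241}{493}$ ($D = 241 \cdot \frac{1}{493} = \frac{241}{493} \approx 0.48884$)
$z{\left(a,N \right)} = \frac{8}{29} - \frac{N}{29}$ ($z{\left(a,N \right)} = \frac{-8 + N}{-29} = \left(-8 + N\right) \left(- \frac{1}{29}\right) = \frac{8}{29} - \frac{N}{29}$)
$T = \frac{5018}{1421}$ ($T = 3 + \left(\left(\frac{8}{29} - - \frac{8}{29}\right) + \frac{1}{-23 - 26}\right) = 3 + \left(\left(\frac{8}{29} + \frac{8}{29}\right) + \frac{1}{-49}\right) = 3 + \left(\frac{16}{29} - \frac{1}{49}\right) = 3 + \frac{755}{1421} = \frac{5018}{1421} \approx 3.5313$)
$P{\left(G \right)} = \frac{241}{493} + G$ ($P{\left(G \right)} = G + \frac{241}{493} = \frac{241}{493} + G$)
$113851 - P{\left(T \right)} = 113851 - \left(\frac{241}{493} + \frac{5018}{1421}\right) = 113851 - \frac{97115}{24157} = \frac{2750201492}{24157}$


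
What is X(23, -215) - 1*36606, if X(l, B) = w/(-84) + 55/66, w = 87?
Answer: -3074921/84 ≈ -36606.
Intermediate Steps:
X(l, B) = -17/84 (X(l, B) = 87/(-84) + 55/66 = 87*(-1/84) + 55*(1/66) = -29/28 + ⅚ = -17/84)
X(23, -215) - 1*36606 = -17/84 - 1*36606 = -17/84 - 36606 = -3074921/84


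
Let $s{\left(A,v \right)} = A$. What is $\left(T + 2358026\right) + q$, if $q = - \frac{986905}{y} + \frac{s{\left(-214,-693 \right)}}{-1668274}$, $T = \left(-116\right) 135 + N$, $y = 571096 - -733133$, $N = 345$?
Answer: $\frac{2548647746157222721}{1087905665373} \approx 2.3427 \cdot 10^{6}$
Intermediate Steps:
$y = 1304229$ ($y = 571096 + 733133 = 1304229$)
$T = -15315$ ($T = \left(-116\right) 135 + 345 = -15660 + 345 = -15315$)
$q = - \frac{823074423482}{1087905665373}$ ($q = - \frac{986905}{1304229} - \frac{214}{-1668274} = \left(-986905\right) \frac{1}{1304229} - - \frac{107}{834137} = - \frac{986905}{1304229} + \frac{107}{834137} = - \frac{823074423482}{1087905665373} \approx -0.75657$)
$\left(T + 2358026\right) + q = \left(-15315 + 2358026\right) - \frac{823074423482}{1087905665373} = 2342711 - \frac{823074423482}{1087905665373} = \frac{2548647746157222721}{1087905665373}$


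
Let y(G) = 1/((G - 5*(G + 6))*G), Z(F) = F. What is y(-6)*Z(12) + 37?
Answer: 112/3 ≈ 37.333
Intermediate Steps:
y(G) = 1/(G*(-30 - 4*G)) (y(G) = 1/((G - 5*(6 + G))*G) = 1/((G + (-30 - 5*G))*G) = 1/((-30 - 4*G)*G) = 1/(G*(-30 - 4*G)))
y(-6)*Z(12) + 37 = -1/2/(-6*(15 + 2*(-6)))*12 + 37 = -1/2*(-1/6)/(15 - 12)*12 + 37 = -1/2*(-1/6)/3*12 + 37 = -1/2*(-1/6)*1/3*12 + 37 = (1/36)*12 + 37 = 1/3 + 37 = 112/3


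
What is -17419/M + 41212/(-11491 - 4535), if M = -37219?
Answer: -627356267/298235847 ≈ -2.1036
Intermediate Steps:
-17419/M + 41212/(-11491 - 4535) = -17419/(-37219) + 41212/(-11491 - 4535) = -17419*(-1/37219) + 41212/(-16026) = 17419/37219 + 41212*(-1/16026) = 17419/37219 - 20606/8013 = -627356267/298235847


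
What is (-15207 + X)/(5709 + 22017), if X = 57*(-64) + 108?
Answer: -6249/9242 ≈ -0.67615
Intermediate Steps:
X = -3540 (X = -3648 + 108 = -3540)
(-15207 + X)/(5709 + 22017) = (-15207 - 3540)/(5709 + 22017) = -18747/27726 = -18747*1/27726 = -6249/9242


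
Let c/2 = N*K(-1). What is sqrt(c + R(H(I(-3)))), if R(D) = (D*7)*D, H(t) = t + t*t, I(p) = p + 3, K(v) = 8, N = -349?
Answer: 4*I*sqrt(349) ≈ 74.726*I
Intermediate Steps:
I(p) = 3 + p
H(t) = t + t**2
c = -5584 (c = 2*(-349*8) = 2*(-2792) = -5584)
R(D) = 7*D**2 (R(D) = (7*D)*D = 7*D**2)
sqrt(c + R(H(I(-3)))) = sqrt(-5584 + 7*((3 - 3)*(1 + (3 - 3)))**2) = sqrt(-5584 + 7*(0*(1 + 0))**2) = sqrt(-5584 + 7*(0*1)**2) = sqrt(-5584 + 7*0**2) = sqrt(-5584 + 7*0) = sqrt(-5584 + 0) = sqrt(-5584) = 4*I*sqrt(349)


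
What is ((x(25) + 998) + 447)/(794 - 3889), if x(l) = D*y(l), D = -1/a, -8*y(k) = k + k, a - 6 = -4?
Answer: -2317/4952 ≈ -0.46789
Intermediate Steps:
a = 2 (a = 6 - 4 = 2)
y(k) = -k/4 (y(k) = -(k + k)/8 = -k/4)
D = -½ (D = -1/2 = -1*½ = -½ ≈ -0.50000)
x(l) = l/8 (x(l) = -(-1)*l/8 = l/8)
((x(25) + 998) + 447)/(794 - 3889) = (((⅛)*25 + 998) + 447)/(794 - 3889) = ((25/8 + 998) + 447)/(-3095) = (8009/8 + 447)*(-1/3095) = (11585/8)*(-1/3095) = -2317/4952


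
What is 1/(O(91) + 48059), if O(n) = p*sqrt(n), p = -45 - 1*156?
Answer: 48059/2305990990 + 201*sqrt(91)/2305990990 ≈ 2.1672e-5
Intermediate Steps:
p = -201 (p = -45 - 156 = -201)
O(n) = -201*sqrt(n)
1/(O(91) + 48059) = 1/(-201*sqrt(91) + 48059) = 1/(48059 - 201*sqrt(91))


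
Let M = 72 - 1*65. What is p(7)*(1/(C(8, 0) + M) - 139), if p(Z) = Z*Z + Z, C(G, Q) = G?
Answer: -116704/15 ≈ -7780.3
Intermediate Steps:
M = 7 (M = 72 - 65 = 7)
p(Z) = Z + Z**2 (p(Z) = Z**2 + Z = Z + Z**2)
p(7)*(1/(C(8, 0) + M) - 139) = (7*(1 + 7))*(1/(8 + 7) - 139) = (7*8)*(1/15 - 139) = 56*(1/15 - 139) = 56*(-2084/15) = -116704/15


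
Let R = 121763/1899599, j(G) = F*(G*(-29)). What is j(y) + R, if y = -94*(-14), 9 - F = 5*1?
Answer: -289985063181/1899599 ≈ -1.5266e+5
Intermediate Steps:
F = 4 (F = 9 - 5 = 4)
y = 1316
j(G) = -116*G (j(G) = 4*(G*(-29)) = 4*(-29*G) = -116*G)
R = 121763/1899599 (R = 121763*(1/1899599) = 121763/1899599 ≈ 0.064099)
j(y) + R = -116*1316 + 121763/1899599 = -152656 + 121763/1899599 = -289985063181/1899599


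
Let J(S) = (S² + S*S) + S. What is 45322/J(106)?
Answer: 22661/11289 ≈ 2.0074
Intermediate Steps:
J(S) = S + 2*S² (J(S) = (S² + S²) + S = 2*S² + S = S + 2*S²)
45322/J(106) = 45322/((106*(1 + 2*106))) = 45322/((106*(1 + 212))) = 45322/((106*213)) = 45322/22578 = 45322*(1/22578) = 22661/11289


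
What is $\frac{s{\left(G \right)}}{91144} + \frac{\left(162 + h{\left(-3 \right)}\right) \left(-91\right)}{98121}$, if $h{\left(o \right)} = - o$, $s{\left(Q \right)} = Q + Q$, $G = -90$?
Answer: $- \frac{115515745}{745261702} \approx -0.155$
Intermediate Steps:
$s{\left(Q \right)} = 2 Q$
$\frac{s{\left(G \right)}}{91144} + \frac{\left(162 + h{\left(-3 \right)}\right) \left(-91\right)}{98121} = \frac{2 \left(-90\right)}{91144} + \frac{\left(162 - -3\right) \left(-91\right)}{98121} = \left(-180\right) \frac{1}{91144} + \left(162 + 3\right) \left(-91\right) \frac{1}{98121} = - \frac{45}{22786} + 165 \left(-91\right) \frac{1}{98121} = - \frac{45}{22786} - \frac{5005}{32707} = - \frac{115515745}{745261702}$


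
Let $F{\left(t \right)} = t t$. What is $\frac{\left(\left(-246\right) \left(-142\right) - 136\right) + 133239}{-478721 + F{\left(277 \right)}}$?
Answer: $- \frac{168035}{401992} \approx -0.41801$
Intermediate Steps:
$F{\left(t \right)} = t^{2}$
$\frac{\left(\left(-246\right) \left(-142\right) - 136\right) + 133239}{-478721 + F{\left(277 \right)}} = \frac{\left(\left(-246\right) \left(-142\right) - 136\right) + 133239}{-478721 + 277^{2}} = \frac{\left(34932 - 136\right) + 133239}{-478721 + 76729} = \frac{34796 + 133239}{-401992} = 168035 \left(- \frac{1}{401992}\right) = - \frac{168035}{401992}$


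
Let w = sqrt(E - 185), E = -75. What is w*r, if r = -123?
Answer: -246*I*sqrt(65) ≈ -1983.3*I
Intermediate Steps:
w = 2*I*sqrt(65) (w = sqrt(-75 - 185) = sqrt(-260) = 2*I*sqrt(65) ≈ 16.125*I)
w*r = (2*I*sqrt(65))*(-123) = -246*I*sqrt(65)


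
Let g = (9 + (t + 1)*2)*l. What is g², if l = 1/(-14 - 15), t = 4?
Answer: 361/841 ≈ 0.42925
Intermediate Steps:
l = -1/29 (l = 1/(-29) = -1/29 ≈ -0.034483)
g = -19/29 (g = (9 + (4 + 1)*2)*(-1/29) = (9 + 5*2)*(-1/29) = (9 + 10)*(-1/29) = 19*(-1/29) = -19/29 ≈ -0.65517)
g² = (-19/29)² = 361/841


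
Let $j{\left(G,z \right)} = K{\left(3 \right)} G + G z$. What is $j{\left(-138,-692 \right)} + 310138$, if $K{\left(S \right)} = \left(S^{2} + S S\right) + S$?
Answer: $402736$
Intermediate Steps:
$K{\left(S \right)} = S + 2 S^{2}$ ($K{\left(S \right)} = \left(S^{2} + S^{2}\right) + S = 2 S^{2} + S = S + 2 S^{2}$)
$j{\left(G,z \right)} = 21 G + G z$ ($j{\left(G,z \right)} = 3 \left(1 + 2 \cdot 3\right) G + G z = 3 \left(1 + 6\right) G + G z = 3 \cdot 7 G + G z = 21 G + G z$)
$j{\left(-138,-692 \right)} + 310138 = - 138 \left(21 - 692\right) + 310138 = \left(-138\right) \left(-671\right) + 310138 = 92598 + 310138 = 402736$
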